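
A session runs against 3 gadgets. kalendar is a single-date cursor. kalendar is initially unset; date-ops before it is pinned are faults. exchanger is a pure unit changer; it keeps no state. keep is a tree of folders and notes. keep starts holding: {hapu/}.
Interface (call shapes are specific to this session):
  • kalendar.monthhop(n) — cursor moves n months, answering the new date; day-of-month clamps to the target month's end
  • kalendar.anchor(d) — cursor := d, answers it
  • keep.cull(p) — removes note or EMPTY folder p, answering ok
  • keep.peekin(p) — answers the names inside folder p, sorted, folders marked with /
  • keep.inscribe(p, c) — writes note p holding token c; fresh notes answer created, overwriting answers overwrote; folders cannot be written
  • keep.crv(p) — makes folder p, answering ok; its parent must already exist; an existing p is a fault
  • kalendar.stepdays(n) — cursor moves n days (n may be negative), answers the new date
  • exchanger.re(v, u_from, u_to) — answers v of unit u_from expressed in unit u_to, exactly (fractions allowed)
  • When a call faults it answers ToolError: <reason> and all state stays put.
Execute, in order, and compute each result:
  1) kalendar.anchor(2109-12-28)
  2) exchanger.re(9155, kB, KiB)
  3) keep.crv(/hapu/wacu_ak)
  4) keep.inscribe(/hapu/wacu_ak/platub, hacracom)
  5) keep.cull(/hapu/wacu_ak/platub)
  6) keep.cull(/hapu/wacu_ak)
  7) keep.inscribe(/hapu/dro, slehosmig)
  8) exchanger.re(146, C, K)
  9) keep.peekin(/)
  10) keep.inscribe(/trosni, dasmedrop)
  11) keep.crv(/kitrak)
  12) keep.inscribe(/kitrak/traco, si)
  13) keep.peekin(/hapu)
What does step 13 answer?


Answer: [dro]

Derivation:
>>> kalendar.anchor d=2109-12-28
[out] 2109-12-28
>>> exchanger.re v=9155 u_from=kB u_to=KiB
[out] 1144375/128
>>> keep.crv p=/hapu/wacu_ak
[out] ok
>>> keep.inscribe p=/hapu/wacu_ak/platub c=hacracom
[out] created
>>> keep.cull p=/hapu/wacu_ak/platub
[out] ok
>>> keep.cull p=/hapu/wacu_ak
[out] ok
>>> keep.inscribe p=/hapu/dro c=slehosmig
[out] created
>>> exchanger.re v=146 u_from=C u_to=K
[out] 8383/20
>>> keep.peekin p=/
[out] [hapu/]
>>> keep.inscribe p=/trosni c=dasmedrop
[out] created
>>> keep.crv p=/kitrak
[out] ok
>>> keep.inscribe p=/kitrak/traco c=si
[out] created
>>> keep.peekin p=/hapu
[out] [dro]


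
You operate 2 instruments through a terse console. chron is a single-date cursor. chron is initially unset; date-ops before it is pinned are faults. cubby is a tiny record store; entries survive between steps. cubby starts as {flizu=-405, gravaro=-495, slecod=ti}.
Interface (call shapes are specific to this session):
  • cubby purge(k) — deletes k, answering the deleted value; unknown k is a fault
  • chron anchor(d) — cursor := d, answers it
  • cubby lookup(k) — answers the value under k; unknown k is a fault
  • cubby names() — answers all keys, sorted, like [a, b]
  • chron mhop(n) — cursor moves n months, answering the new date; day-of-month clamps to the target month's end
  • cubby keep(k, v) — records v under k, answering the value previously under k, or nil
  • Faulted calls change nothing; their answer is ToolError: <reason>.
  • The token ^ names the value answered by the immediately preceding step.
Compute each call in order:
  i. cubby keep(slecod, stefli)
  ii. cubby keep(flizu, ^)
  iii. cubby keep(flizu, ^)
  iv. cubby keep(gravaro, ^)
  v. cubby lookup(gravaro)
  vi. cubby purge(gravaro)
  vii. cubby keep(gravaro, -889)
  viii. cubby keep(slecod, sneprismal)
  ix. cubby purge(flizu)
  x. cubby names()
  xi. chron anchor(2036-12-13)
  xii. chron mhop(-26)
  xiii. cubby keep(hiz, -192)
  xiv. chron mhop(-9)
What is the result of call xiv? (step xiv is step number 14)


Answer: 2034-01-13

Derivation:
→ cubby keep(k→slecod, v→stefli)
← ti
→ cubby keep(k→flizu, v→^)
← -405
→ cubby keep(k→flizu, v→^)
← ti
→ cubby keep(k→gravaro, v→^)
← -495
→ cubby lookup(k→gravaro)
← ti
→ cubby purge(k→gravaro)
← ti
→ cubby keep(k→gravaro, v→-889)
← nil
→ cubby keep(k→slecod, v→sneprismal)
← stefli
→ cubby purge(k→flizu)
← -405
→ cubby names()
← [gravaro, slecod]
→ chron anchor(d→2036-12-13)
← 2036-12-13
→ chron mhop(n→-26)
← 2034-10-13
→ cubby keep(k→hiz, v→-192)
← nil
→ chron mhop(n→-9)
← 2034-01-13


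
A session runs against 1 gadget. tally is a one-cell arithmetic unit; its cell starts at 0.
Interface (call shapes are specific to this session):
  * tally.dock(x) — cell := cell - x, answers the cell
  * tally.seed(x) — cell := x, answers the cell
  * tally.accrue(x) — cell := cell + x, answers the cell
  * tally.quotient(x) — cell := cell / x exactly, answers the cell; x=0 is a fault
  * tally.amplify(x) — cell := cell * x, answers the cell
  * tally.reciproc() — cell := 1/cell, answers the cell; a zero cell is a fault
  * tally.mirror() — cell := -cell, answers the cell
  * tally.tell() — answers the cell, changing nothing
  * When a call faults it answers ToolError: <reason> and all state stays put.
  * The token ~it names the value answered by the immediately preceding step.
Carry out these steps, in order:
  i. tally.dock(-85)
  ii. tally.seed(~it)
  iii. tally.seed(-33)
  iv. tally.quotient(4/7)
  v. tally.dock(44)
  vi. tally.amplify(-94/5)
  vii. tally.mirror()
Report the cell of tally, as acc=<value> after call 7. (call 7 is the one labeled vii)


Answer: acc=-19129/10

Derivation:
Step: dock[x: -85]
Result: 85
Step: seed[x: ~it]
Result: 85
Step: seed[x: -33]
Result: -33
Step: quotient[x: 4/7]
Result: -231/4
Step: dock[x: 44]
Result: -407/4
Step: amplify[x: -94/5]
Result: 19129/10
Step: mirror[]
Result: -19129/10


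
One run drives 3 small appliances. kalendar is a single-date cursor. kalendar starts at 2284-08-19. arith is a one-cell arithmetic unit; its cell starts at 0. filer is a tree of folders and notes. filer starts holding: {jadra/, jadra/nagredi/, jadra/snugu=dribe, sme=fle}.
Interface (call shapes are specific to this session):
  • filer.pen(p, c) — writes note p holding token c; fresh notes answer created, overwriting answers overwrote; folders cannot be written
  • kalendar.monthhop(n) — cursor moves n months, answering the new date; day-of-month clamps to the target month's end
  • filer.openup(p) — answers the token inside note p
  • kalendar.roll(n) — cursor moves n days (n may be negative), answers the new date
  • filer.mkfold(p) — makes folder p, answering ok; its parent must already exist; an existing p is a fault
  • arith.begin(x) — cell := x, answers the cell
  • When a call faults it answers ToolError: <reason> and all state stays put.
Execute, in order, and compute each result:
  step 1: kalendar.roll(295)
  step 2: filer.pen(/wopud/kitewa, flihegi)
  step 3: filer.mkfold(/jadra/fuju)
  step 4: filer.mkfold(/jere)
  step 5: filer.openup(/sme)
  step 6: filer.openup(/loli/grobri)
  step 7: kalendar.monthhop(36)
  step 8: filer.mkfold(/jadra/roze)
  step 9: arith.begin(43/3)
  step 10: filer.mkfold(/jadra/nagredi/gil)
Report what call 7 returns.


Answer: 2288-06-10

Derivation:
> kalendar.roll n=295
= 2285-06-10
> filer.pen p=/wopud/kitewa c=flihegi
= ToolError: no parent
> filer.mkfold p=/jadra/fuju
= ok
> filer.mkfold p=/jere
= ok
> filer.openup p=/sme
= fle
> filer.openup p=/loli/grobri
= ToolError: not found
> kalendar.monthhop n=36
= 2288-06-10
> filer.mkfold p=/jadra/roze
= ok
> arith.begin x=43/3
= 43/3
> filer.mkfold p=/jadra/nagredi/gil
= ok


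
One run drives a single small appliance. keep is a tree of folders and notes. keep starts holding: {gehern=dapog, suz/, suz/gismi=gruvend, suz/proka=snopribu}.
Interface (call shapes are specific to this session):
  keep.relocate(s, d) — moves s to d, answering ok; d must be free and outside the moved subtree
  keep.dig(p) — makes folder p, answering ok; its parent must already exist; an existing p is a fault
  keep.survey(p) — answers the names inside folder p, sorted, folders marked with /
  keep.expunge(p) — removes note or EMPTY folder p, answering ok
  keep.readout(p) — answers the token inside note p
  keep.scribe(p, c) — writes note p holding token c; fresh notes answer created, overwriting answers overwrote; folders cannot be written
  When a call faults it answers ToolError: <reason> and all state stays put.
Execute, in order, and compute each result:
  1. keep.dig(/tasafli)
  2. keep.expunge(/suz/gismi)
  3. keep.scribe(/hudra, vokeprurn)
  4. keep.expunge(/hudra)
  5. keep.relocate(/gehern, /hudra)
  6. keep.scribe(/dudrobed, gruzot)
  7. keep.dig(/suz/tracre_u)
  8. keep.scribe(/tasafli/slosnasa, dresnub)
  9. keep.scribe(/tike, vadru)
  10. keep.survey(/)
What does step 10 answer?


Invoking keep.dig(p: /tasafli), → ok.
Invoking keep.expunge(p: /suz/gismi), yielding ok.
Calling keep.scribe(p: /hudra, c: vokeprurn), and see created.
Using keep.expunge(p: /hudra), → ok.
Using keep.relocate(s: /gehern, d: /hudra), and observe ok.
I use keep.scribe(p: /dudrobed, c: gruzot), and observe created.
Using keep.dig(p: /suz/tracre_u), yielding ok.
Calling keep.scribe(p: /tasafli/slosnasa, c: dresnub), giving created.
I run keep.scribe(p: /tike, c: vadru): created.
Now I run keep.survey(p: /), giving [dudrobed, hudra, suz/, tasafli/, tike].

Answer: [dudrobed, hudra, suz/, tasafli/, tike]


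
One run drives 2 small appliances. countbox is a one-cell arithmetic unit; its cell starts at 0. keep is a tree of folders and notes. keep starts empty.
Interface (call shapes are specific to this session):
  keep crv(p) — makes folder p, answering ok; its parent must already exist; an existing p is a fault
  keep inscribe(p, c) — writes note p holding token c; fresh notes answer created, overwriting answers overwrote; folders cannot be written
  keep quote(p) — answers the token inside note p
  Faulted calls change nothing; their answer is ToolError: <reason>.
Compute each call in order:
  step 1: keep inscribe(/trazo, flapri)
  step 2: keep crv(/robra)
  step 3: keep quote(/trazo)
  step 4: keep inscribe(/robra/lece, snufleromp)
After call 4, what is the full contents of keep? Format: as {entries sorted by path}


Answer: {robra/, robra/lece=snufleromp, trazo=flapri}

Derivation:
>> keep inscribe(p=/trazo, c=flapri)
<< created
>> keep crv(p=/robra)
<< ok
>> keep quote(p=/trazo)
<< flapri
>> keep inscribe(p=/robra/lece, c=snufleromp)
<< created


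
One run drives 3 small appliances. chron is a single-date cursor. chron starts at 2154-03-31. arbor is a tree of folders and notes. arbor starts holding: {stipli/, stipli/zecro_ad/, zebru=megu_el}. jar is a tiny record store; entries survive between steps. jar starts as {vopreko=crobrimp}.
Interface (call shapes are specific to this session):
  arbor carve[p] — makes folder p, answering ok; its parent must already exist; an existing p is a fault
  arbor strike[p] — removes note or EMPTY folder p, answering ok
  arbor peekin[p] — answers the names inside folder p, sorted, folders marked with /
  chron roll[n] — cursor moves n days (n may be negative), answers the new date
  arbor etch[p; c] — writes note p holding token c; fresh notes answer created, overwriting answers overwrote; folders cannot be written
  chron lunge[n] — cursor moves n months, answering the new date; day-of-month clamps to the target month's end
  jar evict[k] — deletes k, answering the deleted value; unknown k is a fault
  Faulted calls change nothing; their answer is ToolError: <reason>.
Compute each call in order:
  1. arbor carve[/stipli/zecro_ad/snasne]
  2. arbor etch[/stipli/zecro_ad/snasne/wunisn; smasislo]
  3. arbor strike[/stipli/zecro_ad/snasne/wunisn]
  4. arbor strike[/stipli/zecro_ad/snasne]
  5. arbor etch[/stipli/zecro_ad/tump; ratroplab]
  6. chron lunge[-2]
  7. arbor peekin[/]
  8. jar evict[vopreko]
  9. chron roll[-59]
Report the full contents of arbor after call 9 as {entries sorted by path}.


==> arbor carve(p: /stipli/zecro_ad/snasne)
<== ok
==> arbor etch(p: /stipli/zecro_ad/snasne/wunisn, c: smasislo)
<== created
==> arbor strike(p: /stipli/zecro_ad/snasne/wunisn)
<== ok
==> arbor strike(p: /stipli/zecro_ad/snasne)
<== ok
==> arbor etch(p: /stipli/zecro_ad/tump, c: ratroplab)
<== created
==> chron lunge(n: -2)
<== 2154-01-31
==> arbor peekin(p: /)
<== [stipli/, zebru]
==> jar evict(k: vopreko)
<== crobrimp
==> chron roll(n: -59)
<== 2153-12-03

Answer: {stipli/, stipli/zecro_ad/, stipli/zecro_ad/tump=ratroplab, zebru=megu_el}


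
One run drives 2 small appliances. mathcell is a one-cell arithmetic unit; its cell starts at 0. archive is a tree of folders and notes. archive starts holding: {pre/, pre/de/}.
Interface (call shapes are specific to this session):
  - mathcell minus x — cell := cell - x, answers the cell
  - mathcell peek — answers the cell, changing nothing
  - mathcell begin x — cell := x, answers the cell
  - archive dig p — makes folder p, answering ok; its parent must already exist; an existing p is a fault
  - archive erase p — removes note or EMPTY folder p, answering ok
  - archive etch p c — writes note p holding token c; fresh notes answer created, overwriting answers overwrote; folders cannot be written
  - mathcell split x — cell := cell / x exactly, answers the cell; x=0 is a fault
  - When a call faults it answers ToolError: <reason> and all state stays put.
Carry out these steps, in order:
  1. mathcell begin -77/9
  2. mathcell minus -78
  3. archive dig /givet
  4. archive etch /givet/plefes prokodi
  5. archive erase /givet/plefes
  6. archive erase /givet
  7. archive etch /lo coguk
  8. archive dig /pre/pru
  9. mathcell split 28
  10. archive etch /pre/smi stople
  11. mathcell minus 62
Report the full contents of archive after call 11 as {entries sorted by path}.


Answer: {lo=coguk, pre/, pre/de/, pre/pru/, pre/smi=stople}

Derivation:
% 1. mathcell begin(x→-77/9) == -77/9
% 2. mathcell minus(x→-78) == 625/9
% 3. archive dig(p→/givet) == ok
% 4. archive etch(p→/givet/plefes, c→prokodi) == created
% 5. archive erase(p→/givet/plefes) == ok
% 6. archive erase(p→/givet) == ok
% 7. archive etch(p→/lo, c→coguk) == created
% 8. archive dig(p→/pre/pru) == ok
% 9. mathcell split(x→28) == 625/252
% 10. archive etch(p→/pre/smi, c→stople) == created
% 11. mathcell minus(x→62) == -14999/252


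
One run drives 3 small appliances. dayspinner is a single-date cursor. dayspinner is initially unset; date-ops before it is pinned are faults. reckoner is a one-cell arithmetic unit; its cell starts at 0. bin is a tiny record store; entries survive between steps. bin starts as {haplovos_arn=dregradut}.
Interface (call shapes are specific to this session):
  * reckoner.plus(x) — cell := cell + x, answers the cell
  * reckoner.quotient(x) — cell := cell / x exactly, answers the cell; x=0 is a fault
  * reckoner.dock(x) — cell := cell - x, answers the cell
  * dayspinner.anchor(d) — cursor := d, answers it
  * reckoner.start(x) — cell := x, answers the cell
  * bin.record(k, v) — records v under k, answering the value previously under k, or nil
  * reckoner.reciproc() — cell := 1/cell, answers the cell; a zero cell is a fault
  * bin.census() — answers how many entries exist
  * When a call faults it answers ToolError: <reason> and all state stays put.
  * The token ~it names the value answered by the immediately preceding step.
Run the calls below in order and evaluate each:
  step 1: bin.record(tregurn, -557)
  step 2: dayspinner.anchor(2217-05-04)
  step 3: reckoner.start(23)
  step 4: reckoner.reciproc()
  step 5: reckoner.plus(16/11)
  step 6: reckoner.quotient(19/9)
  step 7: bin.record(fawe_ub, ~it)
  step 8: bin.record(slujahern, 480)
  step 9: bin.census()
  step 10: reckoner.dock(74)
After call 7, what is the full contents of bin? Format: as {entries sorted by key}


Answer: {fawe_ub=3411/4807, haplovos_arn=dregradut, tregurn=-557}

Derivation:
CALL bin.record[k='tregurn'; v='-557']
RET  nil
CALL dayspinner.anchor[d='2217-05-04']
RET  2217-05-04
CALL reckoner.start[x='23']
RET  23
CALL reckoner.reciproc[]
RET  1/23
CALL reckoner.plus[x='16/11']
RET  379/253
CALL reckoner.quotient[x='19/9']
RET  3411/4807
CALL bin.record[k='fawe_ub'; v='~it']
RET  nil
CALL bin.record[k='slujahern'; v='480']
RET  nil
CALL bin.census[]
RET  4
CALL reckoner.dock[x='74']
RET  -352307/4807


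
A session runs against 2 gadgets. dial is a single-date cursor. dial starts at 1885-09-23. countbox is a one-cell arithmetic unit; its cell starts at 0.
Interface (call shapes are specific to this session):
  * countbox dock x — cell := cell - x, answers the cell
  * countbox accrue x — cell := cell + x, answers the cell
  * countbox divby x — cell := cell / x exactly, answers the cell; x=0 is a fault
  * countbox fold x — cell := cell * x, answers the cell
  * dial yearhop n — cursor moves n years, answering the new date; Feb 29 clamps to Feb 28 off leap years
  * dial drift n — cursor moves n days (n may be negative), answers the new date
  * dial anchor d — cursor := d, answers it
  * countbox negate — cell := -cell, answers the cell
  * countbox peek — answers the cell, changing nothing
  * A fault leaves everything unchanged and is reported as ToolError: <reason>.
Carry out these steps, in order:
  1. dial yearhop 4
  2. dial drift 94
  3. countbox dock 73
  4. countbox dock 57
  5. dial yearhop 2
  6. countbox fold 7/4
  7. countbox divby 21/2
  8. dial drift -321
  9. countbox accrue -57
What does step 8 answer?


Answer: 1891-02-08

Derivation:
-> dial yearhop(n→4)
<- 1889-09-23
-> dial drift(n→94)
<- 1889-12-26
-> countbox dock(x→73)
<- -73
-> countbox dock(x→57)
<- -130
-> dial yearhop(n→2)
<- 1891-12-26
-> countbox fold(x→7/4)
<- -455/2
-> countbox divby(x→21/2)
<- -65/3
-> dial drift(n→-321)
<- 1891-02-08
-> countbox accrue(x→-57)
<- -236/3


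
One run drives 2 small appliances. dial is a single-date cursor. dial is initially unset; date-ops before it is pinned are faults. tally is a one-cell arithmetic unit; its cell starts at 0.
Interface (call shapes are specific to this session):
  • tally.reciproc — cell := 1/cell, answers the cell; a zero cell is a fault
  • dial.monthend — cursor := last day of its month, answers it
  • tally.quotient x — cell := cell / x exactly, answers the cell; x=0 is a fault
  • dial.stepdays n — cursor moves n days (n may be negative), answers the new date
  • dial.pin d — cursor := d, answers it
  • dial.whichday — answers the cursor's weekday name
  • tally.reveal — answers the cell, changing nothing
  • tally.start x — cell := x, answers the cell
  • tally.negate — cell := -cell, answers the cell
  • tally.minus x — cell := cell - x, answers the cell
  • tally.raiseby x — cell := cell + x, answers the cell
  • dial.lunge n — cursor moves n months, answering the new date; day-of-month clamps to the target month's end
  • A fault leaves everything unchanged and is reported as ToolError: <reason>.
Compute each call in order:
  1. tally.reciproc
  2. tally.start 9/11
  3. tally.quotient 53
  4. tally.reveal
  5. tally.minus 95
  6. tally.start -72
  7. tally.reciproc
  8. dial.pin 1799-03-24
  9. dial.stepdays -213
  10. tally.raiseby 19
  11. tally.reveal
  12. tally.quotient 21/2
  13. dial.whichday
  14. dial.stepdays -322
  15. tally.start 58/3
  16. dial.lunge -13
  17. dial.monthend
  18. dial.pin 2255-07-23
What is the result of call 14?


Answer: 1797-10-05

Derivation:
Do: tally.reciproc[]
See: ToolError: reciprocal of zero
Do: tally.start[x='9/11']
See: 9/11
Do: tally.quotient[x='53']
See: 9/583
Do: tally.reveal[]
See: 9/583
Do: tally.minus[x='95']
See: -55376/583
Do: tally.start[x='-72']
See: -72
Do: tally.reciproc[]
See: -1/72
Do: dial.pin[d='1799-03-24']
See: 1799-03-24
Do: dial.stepdays[n='-213']
See: 1798-08-23
Do: tally.raiseby[x='19']
See: 1367/72
Do: tally.reveal[]
See: 1367/72
Do: tally.quotient[x='21/2']
See: 1367/756
Do: dial.whichday[]
See: Thursday
Do: dial.stepdays[n='-322']
See: 1797-10-05
Do: tally.start[x='58/3']
See: 58/3
Do: dial.lunge[n='-13']
See: 1796-09-05
Do: dial.monthend[]
See: 1796-09-30
Do: dial.pin[d='2255-07-23']
See: 2255-07-23


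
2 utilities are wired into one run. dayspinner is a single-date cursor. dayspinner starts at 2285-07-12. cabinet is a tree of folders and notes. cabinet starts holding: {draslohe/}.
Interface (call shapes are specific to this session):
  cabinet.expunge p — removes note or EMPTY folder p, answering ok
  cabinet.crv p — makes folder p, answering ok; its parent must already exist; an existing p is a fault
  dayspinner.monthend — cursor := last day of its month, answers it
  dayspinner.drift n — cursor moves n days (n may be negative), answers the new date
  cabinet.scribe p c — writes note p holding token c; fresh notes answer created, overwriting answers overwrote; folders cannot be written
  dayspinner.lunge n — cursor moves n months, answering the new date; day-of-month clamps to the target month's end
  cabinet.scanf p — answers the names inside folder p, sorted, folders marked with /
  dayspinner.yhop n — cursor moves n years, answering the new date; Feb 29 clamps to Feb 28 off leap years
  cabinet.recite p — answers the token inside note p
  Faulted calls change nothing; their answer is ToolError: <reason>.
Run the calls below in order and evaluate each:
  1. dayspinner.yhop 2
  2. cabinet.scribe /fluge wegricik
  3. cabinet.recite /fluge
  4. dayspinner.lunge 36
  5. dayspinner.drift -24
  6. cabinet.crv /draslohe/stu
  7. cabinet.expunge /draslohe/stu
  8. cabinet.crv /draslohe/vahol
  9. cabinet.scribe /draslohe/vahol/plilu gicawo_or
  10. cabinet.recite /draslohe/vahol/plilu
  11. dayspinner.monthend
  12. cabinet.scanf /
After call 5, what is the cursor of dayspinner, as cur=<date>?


Calling dayspinner.yhop passing n: 2: 2287-07-12.
Now I run cabinet.scribe passing p: /fluge, c: wegricik, and get created.
Using cabinet.recite passing p: /fluge, → wegricik.
I run dayspinner.lunge passing n: 36, yielding 2290-07-12.
I run dayspinner.drift passing n: -24, yielding 2290-06-18.
Then cabinet.crv passing p: /draslohe/stu, yielding ok.
I try cabinet.expunge passing p: /draslohe/stu, → ok.
I use cabinet.crv passing p: /draslohe/vahol, yielding ok.
I use cabinet.scribe passing p: /draslohe/vahol/plilu, c: gicawo_or, and get created.
I try cabinet.recite passing p: /draslohe/vahol/plilu, which returns gicawo_or.
Invoking dayspinner.monthend(), which returns 2290-06-30.
Using cabinet.scanf passing p: /: [draslohe/, fluge].

Answer: cur=2290-06-18


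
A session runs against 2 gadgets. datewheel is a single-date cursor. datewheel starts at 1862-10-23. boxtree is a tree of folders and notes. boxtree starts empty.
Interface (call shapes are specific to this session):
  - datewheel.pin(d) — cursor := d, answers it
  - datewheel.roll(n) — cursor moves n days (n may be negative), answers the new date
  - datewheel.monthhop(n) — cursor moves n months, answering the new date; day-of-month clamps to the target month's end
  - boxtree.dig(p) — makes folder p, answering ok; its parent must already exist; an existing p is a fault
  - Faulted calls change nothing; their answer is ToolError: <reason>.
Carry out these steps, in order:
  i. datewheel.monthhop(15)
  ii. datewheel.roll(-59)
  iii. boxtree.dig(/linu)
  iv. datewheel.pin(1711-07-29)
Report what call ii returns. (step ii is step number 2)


Answer: 1863-11-25

Derivation:
-- 1. datewheel.monthhop(n=15) => 1864-01-23
-- 2. datewheel.roll(n=-59) => 1863-11-25
-- 3. boxtree.dig(p=/linu) => ok
-- 4. datewheel.pin(d=1711-07-29) => 1711-07-29


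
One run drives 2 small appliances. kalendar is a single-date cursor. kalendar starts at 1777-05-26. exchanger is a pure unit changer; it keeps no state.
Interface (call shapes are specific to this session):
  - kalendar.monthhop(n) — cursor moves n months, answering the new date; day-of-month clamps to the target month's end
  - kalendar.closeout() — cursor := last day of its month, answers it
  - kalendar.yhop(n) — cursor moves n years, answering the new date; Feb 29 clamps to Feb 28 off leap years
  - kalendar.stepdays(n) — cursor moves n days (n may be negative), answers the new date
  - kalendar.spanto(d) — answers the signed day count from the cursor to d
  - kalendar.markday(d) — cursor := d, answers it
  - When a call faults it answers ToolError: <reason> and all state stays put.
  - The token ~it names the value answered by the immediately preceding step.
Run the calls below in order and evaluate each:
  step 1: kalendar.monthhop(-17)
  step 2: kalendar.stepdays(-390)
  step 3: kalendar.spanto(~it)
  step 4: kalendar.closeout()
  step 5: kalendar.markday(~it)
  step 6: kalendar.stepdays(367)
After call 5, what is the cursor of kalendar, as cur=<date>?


CALL monthhop[n='-17']
RET  1775-12-26
CALL stepdays[n='-390']
RET  1774-12-01
CALL spanto[d='~it']
RET  0
CALL closeout[]
RET  1774-12-31
CALL markday[d='~it']
RET  1774-12-31
CALL stepdays[n='367']
RET  1776-01-02

Answer: cur=1774-12-31


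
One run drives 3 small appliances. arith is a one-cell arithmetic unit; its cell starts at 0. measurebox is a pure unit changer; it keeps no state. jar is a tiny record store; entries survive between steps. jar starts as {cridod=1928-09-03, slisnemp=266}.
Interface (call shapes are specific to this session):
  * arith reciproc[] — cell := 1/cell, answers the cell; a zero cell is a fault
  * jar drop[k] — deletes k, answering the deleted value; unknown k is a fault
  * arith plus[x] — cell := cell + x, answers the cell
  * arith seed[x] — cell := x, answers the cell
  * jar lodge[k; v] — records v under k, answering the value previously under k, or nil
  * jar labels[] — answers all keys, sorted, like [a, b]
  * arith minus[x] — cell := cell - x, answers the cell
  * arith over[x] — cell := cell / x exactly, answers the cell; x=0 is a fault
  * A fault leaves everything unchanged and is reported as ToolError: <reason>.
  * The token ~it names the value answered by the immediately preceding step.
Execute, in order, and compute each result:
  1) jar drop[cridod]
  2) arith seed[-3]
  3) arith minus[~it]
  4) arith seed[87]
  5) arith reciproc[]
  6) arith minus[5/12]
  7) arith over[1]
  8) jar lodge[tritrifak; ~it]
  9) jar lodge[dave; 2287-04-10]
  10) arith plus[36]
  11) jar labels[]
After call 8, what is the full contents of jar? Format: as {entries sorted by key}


Answer: {slisnemp=266, tritrifak=-47/116}

Derivation:
Calling jar drop(k→cridod), giving 1928-09-03.
I try arith seed(x→-3): -3.
Using arith minus(x→~it), and see 0.
I run arith seed(x→87), and observe 87.
Invoking arith reciproc(), and observe 1/87.
Then arith minus(x→5/12), — result: -47/116.
I try arith over(x→1), and see -47/116.
I call jar lodge(k→tritrifak, v→~it), which returns nil.
Now I run jar lodge(k→dave, v→2287-04-10), which returns nil.
I invoke arith plus(x→36), yielding 4129/116.
I run jar labels, — result: [dave, slisnemp, tritrifak].


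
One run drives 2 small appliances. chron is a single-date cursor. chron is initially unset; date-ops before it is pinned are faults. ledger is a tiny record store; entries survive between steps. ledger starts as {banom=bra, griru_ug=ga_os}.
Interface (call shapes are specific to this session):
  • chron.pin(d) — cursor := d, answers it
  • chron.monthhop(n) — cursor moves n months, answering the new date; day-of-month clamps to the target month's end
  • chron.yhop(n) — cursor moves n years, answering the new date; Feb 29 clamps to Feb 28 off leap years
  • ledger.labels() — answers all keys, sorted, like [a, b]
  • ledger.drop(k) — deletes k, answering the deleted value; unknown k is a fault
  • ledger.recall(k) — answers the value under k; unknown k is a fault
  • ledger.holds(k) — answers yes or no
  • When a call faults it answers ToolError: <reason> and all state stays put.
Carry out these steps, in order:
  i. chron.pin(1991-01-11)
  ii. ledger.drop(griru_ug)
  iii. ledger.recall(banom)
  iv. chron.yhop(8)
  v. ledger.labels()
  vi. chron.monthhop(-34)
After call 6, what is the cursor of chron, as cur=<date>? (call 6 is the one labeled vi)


Answer: cur=1996-03-11

Derivation:
==> chron.pin(1991-01-11)
<== 1991-01-11
==> ledger.drop(griru_ug)
<== ga_os
==> ledger.recall(banom)
<== bra
==> chron.yhop(8)
<== 1999-01-11
==> ledger.labels()
<== [banom]
==> chron.monthhop(-34)
<== 1996-03-11


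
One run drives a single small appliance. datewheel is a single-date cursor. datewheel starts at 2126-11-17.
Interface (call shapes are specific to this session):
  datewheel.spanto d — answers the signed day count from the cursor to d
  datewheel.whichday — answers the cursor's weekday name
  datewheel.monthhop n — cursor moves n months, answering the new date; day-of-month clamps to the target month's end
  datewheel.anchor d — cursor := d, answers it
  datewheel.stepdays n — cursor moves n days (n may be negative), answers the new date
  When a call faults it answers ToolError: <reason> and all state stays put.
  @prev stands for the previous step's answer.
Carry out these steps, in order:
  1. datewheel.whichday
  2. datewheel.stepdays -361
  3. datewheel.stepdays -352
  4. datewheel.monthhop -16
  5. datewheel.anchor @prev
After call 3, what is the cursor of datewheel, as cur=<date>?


Answer: cur=2124-12-04

Derivation:
;; datewheel.whichday() => Sunday
;; datewheel.stepdays(n='-361') => 2125-11-21
;; datewheel.stepdays(n='-352') => 2124-12-04
;; datewheel.monthhop(n='-16') => 2123-08-04
;; datewheel.anchor(d='@prev') => 2123-08-04


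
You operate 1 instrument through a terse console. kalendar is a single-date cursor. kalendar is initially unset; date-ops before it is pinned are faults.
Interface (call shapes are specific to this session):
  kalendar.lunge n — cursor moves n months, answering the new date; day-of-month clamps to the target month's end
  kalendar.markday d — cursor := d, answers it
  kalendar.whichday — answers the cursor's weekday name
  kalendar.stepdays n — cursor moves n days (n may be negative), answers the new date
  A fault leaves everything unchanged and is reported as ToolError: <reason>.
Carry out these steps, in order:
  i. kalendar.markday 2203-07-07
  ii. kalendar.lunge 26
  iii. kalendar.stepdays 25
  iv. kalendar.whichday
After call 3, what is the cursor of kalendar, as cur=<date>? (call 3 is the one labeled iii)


% markday d='2203-07-07'
  2203-07-07
% lunge n='26'
  2205-09-07
% stepdays n='25'
  2205-10-02
% whichday
  Wednesday

Answer: cur=2205-10-02


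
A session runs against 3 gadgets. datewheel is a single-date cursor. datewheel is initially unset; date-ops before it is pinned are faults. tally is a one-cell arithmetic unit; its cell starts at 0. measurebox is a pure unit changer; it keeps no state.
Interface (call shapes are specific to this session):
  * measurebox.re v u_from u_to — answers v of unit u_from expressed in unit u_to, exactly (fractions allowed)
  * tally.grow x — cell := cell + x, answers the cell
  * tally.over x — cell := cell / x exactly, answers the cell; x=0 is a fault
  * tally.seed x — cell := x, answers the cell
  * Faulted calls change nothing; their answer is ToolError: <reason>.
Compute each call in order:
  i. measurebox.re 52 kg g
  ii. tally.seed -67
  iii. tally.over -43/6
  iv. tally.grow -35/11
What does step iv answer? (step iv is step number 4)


-> measurebox.re(52, kg, g)
<- 52000
-> tally.seed(-67)
<- -67
-> tally.over(-43/6)
<- 402/43
-> tally.grow(-35/11)
<- 2917/473

Answer: 2917/473


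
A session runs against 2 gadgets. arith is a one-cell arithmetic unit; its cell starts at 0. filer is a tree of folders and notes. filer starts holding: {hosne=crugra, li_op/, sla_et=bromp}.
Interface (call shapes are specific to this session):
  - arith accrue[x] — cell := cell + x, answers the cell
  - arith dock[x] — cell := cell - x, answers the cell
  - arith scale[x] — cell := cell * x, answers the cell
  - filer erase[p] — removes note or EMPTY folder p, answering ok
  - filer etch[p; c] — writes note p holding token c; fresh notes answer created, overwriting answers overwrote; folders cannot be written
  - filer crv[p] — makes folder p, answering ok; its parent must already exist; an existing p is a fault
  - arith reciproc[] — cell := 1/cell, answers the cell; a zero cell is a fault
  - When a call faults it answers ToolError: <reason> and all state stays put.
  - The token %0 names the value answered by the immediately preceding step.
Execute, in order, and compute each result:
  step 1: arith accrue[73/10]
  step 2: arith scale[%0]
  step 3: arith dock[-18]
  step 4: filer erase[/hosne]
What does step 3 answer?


Answer: 7129/100

Derivation:
·→ arith accrue(x: 73/10)
·← 73/10
·→ arith scale(x: %0)
·← 5329/100
·→ arith dock(x: -18)
·← 7129/100
·→ filer erase(p: /hosne)
·← ok


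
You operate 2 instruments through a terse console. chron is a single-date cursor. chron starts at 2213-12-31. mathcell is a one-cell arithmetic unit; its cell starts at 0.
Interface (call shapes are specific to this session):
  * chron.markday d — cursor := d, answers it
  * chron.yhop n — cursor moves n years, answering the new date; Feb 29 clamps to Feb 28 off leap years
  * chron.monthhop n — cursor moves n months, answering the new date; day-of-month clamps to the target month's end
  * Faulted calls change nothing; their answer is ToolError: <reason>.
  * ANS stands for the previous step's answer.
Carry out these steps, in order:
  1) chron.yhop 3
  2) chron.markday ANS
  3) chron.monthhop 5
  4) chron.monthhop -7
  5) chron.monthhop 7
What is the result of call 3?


>>> chron.yhop n→3
:: 2216-12-31
>>> chron.markday d→ANS
:: 2216-12-31
>>> chron.monthhop n→5
:: 2217-05-31
>>> chron.monthhop n→-7
:: 2216-10-31
>>> chron.monthhop n→7
:: 2217-05-31

Answer: 2217-05-31


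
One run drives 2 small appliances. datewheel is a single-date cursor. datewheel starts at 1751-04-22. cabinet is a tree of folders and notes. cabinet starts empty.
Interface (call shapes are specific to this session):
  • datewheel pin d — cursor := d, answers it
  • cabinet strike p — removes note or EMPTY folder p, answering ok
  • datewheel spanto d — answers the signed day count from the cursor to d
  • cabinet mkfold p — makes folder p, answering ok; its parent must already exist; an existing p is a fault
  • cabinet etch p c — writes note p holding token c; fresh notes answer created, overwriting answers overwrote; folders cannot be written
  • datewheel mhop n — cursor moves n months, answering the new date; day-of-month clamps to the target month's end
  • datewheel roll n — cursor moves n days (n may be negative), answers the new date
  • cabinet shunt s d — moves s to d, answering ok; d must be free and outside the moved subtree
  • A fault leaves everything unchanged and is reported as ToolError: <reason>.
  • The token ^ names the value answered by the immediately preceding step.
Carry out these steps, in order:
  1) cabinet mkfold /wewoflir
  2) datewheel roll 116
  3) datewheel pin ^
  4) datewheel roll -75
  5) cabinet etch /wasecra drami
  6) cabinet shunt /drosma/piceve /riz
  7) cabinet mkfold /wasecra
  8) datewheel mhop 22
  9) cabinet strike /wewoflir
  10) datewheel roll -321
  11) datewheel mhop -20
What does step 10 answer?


Using cabinet mkfold(p→/wewoflir), — result: ok.
Next I call datewheel roll(n→116), → 1751-08-16.
I call datewheel pin(d→^), — result: 1751-08-16.
I run datewheel roll(n→-75), — result: 1751-06-02.
I use cabinet etch(p→/wasecra, c→drami), and get created.
Using cabinet shunt(s→/drosma/piceve, d→/riz): ToolError: not found.
I call cabinet mkfold(p→/wasecra), — result: ToolError: exists.
Invoking datewheel mhop(n→22), which returns 1753-04-02.
Invoking cabinet strike(p→/wewoflir), yielding ok.
Next I call datewheel roll(n→-321), yielding 1752-05-16.
Calling datewheel mhop(n→-20), and get 1750-09-16.

Answer: 1752-05-16


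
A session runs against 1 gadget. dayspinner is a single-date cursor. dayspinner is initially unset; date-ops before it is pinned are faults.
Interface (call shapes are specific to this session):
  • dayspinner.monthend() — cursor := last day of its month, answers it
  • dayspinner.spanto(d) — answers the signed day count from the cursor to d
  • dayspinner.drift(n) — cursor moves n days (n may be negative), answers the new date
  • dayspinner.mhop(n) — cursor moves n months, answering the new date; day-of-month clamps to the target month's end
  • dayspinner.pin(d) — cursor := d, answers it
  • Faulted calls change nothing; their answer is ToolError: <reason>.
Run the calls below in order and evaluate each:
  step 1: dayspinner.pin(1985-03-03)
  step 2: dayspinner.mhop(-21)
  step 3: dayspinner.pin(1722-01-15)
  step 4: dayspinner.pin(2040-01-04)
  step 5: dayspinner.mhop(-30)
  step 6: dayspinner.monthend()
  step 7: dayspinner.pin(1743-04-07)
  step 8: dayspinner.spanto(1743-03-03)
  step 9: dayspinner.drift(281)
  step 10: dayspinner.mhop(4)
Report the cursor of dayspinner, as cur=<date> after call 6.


Answer: cur=2037-07-31

Derivation:
→ dayspinner.pin(1985-03-03)
← 1985-03-03
→ dayspinner.mhop(-21)
← 1983-06-03
→ dayspinner.pin(1722-01-15)
← 1722-01-15
→ dayspinner.pin(2040-01-04)
← 2040-01-04
→ dayspinner.mhop(-30)
← 2037-07-04
→ dayspinner.monthend()
← 2037-07-31
→ dayspinner.pin(1743-04-07)
← 1743-04-07
→ dayspinner.spanto(1743-03-03)
← -35
→ dayspinner.drift(281)
← 1744-01-13
→ dayspinner.mhop(4)
← 1744-05-13


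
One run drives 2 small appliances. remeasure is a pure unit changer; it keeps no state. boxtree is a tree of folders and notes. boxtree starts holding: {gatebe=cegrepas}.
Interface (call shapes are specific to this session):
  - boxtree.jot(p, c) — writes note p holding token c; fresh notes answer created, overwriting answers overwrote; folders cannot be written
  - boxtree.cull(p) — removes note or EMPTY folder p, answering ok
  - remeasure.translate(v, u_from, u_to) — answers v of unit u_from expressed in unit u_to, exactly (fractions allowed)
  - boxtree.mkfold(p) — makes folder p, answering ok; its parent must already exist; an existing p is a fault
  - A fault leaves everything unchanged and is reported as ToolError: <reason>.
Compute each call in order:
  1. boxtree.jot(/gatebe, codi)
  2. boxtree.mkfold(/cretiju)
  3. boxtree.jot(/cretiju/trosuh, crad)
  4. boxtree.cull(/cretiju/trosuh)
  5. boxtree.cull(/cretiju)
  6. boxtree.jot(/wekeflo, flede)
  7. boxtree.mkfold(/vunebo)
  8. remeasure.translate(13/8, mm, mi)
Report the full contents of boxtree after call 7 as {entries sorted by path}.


[in] boxtree.jot p=/gatebe c=codi
  overwrote
[in] boxtree.mkfold p=/cretiju
  ok
[in] boxtree.jot p=/cretiju/trosuh c=crad
  created
[in] boxtree.cull p=/cretiju/trosuh
  ok
[in] boxtree.cull p=/cretiju
  ok
[in] boxtree.jot p=/wekeflo c=flede
  created
[in] boxtree.mkfold p=/vunebo
  ok
[in] remeasure.translate v=13/8 u_from=mm u_to=mi
  13/12874752

Answer: {gatebe=codi, vunebo/, wekeflo=flede}


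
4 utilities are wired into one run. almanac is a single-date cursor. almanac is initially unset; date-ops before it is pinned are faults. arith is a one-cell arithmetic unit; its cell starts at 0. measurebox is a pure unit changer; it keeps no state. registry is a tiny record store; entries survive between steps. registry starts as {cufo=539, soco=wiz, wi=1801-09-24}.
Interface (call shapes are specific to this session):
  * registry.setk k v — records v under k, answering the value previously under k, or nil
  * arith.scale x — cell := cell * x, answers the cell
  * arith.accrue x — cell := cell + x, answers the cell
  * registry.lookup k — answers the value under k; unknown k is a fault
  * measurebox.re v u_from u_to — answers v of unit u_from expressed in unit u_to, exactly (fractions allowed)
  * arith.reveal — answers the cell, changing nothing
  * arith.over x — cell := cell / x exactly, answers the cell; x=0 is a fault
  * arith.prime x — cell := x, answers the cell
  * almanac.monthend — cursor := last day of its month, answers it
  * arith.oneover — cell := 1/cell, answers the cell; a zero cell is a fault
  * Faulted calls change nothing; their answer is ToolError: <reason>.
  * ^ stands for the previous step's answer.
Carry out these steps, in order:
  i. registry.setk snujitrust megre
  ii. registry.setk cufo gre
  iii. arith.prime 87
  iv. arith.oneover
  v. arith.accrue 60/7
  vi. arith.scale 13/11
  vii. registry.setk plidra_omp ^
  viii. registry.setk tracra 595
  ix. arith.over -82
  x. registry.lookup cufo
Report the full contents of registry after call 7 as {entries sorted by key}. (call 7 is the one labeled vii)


~$ registry.setk k: snujitrust v: megre
= nil
~$ registry.setk k: cufo v: gre
= 539
~$ arith.prime x: 87
= 87
~$ arith.oneover
= 1/87
~$ arith.accrue x: 60/7
= 5227/609
~$ arith.scale x: 13/11
= 67951/6699
~$ registry.setk k: plidra_omp v: ^
= nil
~$ registry.setk k: tracra v: 595
= nil
~$ arith.over x: -82
= -67951/549318
~$ registry.lookup k: cufo
= gre

Answer: {cufo=gre, plidra_omp=67951/6699, snujitrust=megre, soco=wiz, wi=1801-09-24}
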